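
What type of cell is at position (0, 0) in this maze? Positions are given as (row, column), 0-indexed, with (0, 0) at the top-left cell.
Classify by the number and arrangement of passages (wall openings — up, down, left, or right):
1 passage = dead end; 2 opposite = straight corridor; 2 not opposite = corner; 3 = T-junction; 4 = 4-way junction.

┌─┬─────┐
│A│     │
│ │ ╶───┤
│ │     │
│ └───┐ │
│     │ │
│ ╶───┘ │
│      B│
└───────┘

Checking cell at (0, 0):
Number of passages: 1
Cell type: dead end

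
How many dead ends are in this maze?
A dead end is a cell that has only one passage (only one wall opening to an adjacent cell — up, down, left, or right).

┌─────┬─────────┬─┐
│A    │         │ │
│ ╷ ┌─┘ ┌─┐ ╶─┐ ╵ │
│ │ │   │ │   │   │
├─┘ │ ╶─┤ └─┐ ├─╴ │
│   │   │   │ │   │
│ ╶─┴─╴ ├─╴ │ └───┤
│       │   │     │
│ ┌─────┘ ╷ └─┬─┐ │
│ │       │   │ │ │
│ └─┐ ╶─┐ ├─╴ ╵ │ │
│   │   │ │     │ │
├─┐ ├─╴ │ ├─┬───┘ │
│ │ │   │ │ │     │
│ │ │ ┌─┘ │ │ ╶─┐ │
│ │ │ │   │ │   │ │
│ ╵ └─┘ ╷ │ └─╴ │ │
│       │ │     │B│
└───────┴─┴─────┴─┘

Checking each cell for number of passages:

Dead ends found at positions:
  (0, 2)
  (0, 8)
  (1, 0)
  (1, 4)
  (2, 7)
  (4, 1)
  (4, 7)
  (5, 5)
  (6, 0)
  (6, 5)
  (7, 2)
  (8, 4)
  (8, 8)
Total dead ends: 13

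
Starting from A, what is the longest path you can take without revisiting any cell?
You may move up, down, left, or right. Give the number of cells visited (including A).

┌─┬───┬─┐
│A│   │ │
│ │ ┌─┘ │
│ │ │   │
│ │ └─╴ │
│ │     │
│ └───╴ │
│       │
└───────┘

Finding longest simple path using DFS:
Start: (0, 0)
Longest path visits 13 cells
Path: A → down → down → down → right → right → right → up → left → left → up → up → right

Solution:

┌─┬───┬─┐
│A│↱ B│ │
│ │ ┌─┘ │
│↓│↑│   │
│ │ └─╴ │
│↓│↑ ← ↰│
│ └───╴ │
│↳ → → ↑│
└───────┘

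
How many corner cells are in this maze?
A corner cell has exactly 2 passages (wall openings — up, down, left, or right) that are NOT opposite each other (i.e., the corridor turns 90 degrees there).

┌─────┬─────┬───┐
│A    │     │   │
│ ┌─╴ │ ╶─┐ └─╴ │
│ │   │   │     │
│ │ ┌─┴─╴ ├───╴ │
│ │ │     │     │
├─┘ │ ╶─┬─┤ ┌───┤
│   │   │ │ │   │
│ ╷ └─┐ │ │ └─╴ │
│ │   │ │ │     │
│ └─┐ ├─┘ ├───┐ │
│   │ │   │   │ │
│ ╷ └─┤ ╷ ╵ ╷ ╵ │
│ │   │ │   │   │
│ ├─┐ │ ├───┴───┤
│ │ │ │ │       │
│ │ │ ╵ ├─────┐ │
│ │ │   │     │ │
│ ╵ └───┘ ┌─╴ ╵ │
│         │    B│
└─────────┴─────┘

Counting corner cells (2 non-opposite passages):
Total corners: 39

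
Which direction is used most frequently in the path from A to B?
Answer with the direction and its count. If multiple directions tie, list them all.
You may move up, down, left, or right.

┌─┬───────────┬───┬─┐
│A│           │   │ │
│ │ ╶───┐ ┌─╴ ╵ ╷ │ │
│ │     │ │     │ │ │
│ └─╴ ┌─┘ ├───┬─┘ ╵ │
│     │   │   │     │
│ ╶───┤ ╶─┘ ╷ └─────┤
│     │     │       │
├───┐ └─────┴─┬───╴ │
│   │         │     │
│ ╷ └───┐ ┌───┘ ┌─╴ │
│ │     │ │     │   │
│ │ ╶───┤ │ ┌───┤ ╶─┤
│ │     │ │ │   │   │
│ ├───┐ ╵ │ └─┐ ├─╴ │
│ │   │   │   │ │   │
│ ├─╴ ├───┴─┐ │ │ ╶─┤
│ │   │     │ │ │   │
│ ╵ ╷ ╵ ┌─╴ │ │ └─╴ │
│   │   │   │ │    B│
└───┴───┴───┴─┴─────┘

Directions: down, down, right, right, up, left, up, right, right, right, down, down, left, down, right, right, up, right, down, right, right, right, down, down, left, down, right, down, left, down, right, down
Counts: {'down': 12, 'right': 13, 'up': 3, 'left': 4}
Most common: right (13 times)

Solution:

┌─┬───────────┬───┬─┐
│A│↱ → → ↓    │   │ │
│ │ ╶───┐ ┌─╴ ╵ ╷ │ │
│↓│↑ ↰  │↓│     │ │ │
│ └─╴ ┌─┘ ├───┬─┘ ╵ │
│↳ → ↑│↓ ↲│↱ ↓│     │
│ ╶───┤ ╶─┘ ╷ └─────┤
│     │↳ → ↑│↳ → → ↓│
├───┐ └─────┴─┬───╴ │
│   │         │    ↓│
│ ╷ └───┐ ┌───┘ ┌─╴ │
│ │     │ │     │↓ ↲│
│ │ ╶───┤ │ ┌───┤ ╶─┤
│ │     │ │ │   │↳ ↓│
│ ├───┐ ╵ │ └─┐ ├─╴ │
│ │   │   │   │ │↓ ↲│
│ ├─╴ ├───┴─┐ │ │ ╶─┤
│ │   │     │ │ │↳ ↓│
│ ╵ ╷ ╵ ┌─╴ │ │ └─╴ │
│   │   │   │ │    B│
└───┴───┴───┴─┴─────┘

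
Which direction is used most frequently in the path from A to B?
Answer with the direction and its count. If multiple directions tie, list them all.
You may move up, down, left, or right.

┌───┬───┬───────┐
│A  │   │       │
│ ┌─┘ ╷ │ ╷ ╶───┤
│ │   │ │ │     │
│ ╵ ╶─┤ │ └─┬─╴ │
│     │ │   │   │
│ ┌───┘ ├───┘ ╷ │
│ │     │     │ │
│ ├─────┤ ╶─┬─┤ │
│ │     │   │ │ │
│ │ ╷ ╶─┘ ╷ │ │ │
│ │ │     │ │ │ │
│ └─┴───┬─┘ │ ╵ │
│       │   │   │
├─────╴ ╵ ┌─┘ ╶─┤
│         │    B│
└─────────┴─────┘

Directions: down, down, down, down, down, down, right, right, right, down, right, up, right, up, up, left, up, right, right, up, right, down, down, down, down, left, down, right
Counts: {'down': 12, 'right': 9, 'up': 5, 'left': 2}
Most common: down (12 times)

Solution:

┌───┬───┬───────┐
│A  │   │       │
│ ┌─┘ ╷ │ ╷ ╶───┤
│↓│   │ │ │     │
│ ╵ ╶─┤ │ └─┬─╴ │
│↓    │ │   │↱ ↓│
│ ┌───┘ ├───┘ ╷ │
│↓│     │↱ → ↑│↓│
│ ├─────┤ ╶─┬─┤ │
│↓│     │↑ ↰│ │↓│
│ │ ╷ ╶─┘ ╷ │ │ │
│↓│ │     │↑│ │↓│
│ └─┴───┬─┘ │ ╵ │
│↳ → → ↓│↱ ↑│↓ ↲│
├─────╴ ╵ ┌─┘ ╶─┤
│      ↳ ↑│  ↳ B│
└─────────┴─────┘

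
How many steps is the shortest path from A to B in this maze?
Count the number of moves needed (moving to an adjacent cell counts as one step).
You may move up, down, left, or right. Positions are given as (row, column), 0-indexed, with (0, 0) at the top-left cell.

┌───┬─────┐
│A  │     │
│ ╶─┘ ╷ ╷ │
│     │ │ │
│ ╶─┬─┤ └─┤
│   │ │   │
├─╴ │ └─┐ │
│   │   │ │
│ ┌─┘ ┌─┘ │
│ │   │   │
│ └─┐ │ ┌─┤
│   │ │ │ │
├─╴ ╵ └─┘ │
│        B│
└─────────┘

Using BFS to find shortest path:
Start: (0, 0), End: (6, 4)
Path found:
(0,0) → (1,0) → (2,0) → (2,1) → (3,1) → (3,0) → (4,0) → (5,0) → (5,1) → (6,1) → (6,2) → (6,3) → (6,4)
Number of steps: 12

Solution:

┌───┬─────┐
│A  │     │
│ ╶─┘ ╷ ╷ │
│↓    │ │ │
│ ╶─┬─┤ └─┤
│↳ ↓│ │   │
├─╴ │ └─┐ │
│↓ ↲│   │ │
│ ┌─┘ ┌─┘ │
│↓│   │   │
│ └─┐ │ ┌─┤
│↳ ↓│ │ │ │
├─╴ ╵ └─┘ │
│  ↳ → → B│
└─────────┘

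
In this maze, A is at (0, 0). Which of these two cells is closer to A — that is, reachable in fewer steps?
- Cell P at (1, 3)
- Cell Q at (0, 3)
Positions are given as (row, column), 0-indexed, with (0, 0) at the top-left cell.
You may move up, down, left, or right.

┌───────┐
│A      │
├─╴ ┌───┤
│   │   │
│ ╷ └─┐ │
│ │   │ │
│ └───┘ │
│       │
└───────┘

Shortest path A → P at (1, 3): 10 steps
Shortest path A → Q at (0, 3): 3 steps

Q is closer (3 steps vs 10 steps).

Path to P:

┌───────┐
│A ↓    │
├─╴ ┌───┤
│↓ ↲│  P│
│ ╷ └─┐ │
│↓│   │↑│
│ └───┘ │
│↳ → → ↑│
└───────┘

Path to Q:

┌───────┐
│A → → Q│
├─╴ ┌───┤
│   │   │
│ ╷ └─┐ │
│ │   │ │
│ └───┘ │
│       │
└───────┘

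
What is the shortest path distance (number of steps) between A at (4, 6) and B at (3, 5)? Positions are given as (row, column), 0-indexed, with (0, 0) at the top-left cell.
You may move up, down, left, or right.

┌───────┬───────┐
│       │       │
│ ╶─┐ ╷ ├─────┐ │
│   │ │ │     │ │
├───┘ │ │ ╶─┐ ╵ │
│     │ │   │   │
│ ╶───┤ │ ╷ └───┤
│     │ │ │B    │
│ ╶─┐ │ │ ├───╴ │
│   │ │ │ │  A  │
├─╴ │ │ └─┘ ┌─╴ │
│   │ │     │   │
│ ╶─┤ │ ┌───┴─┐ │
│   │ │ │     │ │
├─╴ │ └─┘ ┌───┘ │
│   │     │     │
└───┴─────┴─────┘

Finding path from (4, 6) to (3, 5):
Path: (4,6) → (4,7) → (3,7) → (3,6) → (3,5)
Distance: 4 steps

Solution:

┌───────┬───────┐
│       │       │
│ ╶─┐ ╷ ├─────┐ │
│   │ │ │     │ │
├───┘ │ │ ╶─┐ ╵ │
│     │ │   │   │
│ ╶───┤ │ ╷ └───┤
│     │ │ │B ← ↰│
│ ╶─┐ │ │ ├───╴ │
│   │ │ │ │  A ↑│
├─╴ │ │ └─┘ ┌─╴ │
│   │ │     │   │
│ ╶─┤ │ ┌───┴─┐ │
│   │ │ │     │ │
├─╴ │ └─┘ ┌───┘ │
│   │     │     │
└───┴─────┴─────┘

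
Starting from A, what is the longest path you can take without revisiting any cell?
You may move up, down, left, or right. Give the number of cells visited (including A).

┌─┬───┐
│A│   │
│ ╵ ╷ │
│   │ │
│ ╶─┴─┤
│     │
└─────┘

Finding longest simple path using DFS:
Start: (0, 0)
Longest path visits 6 cells
Path: A → down → right → up → right → down

Solution:

┌─┬───┐
│A│↱ ↓│
│ ╵ ╷ │
│↳ ↑│B│
│ ╶─┴─┤
│     │
└─────┘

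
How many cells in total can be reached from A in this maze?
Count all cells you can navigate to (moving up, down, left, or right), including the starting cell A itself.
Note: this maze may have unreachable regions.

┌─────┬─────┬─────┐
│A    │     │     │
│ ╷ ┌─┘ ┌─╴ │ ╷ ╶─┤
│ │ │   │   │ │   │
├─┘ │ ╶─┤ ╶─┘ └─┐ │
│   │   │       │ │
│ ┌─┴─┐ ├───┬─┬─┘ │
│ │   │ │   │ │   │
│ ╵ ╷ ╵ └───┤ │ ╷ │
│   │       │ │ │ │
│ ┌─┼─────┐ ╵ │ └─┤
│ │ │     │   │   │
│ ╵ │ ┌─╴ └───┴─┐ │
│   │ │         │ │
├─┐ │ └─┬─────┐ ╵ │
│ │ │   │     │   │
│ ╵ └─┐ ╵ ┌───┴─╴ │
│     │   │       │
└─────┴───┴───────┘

Using BFS/flood-fill to find all reachable cells from A:
Maze size: 9 × 9 = 81 total cells
2 cell(s) are walled off and cannot be reached from A.
Reachable cells: 79

Reachable region (· marks reachable cells):

┌─────┬─────┬─────┐
│A · ·│· · ·│· · ·│
│ ╷ ┌─┘ ┌─╴ │ ╷ ╶─┤
│·│·│· ·│· ·│·│· ·│
├─┘ │ ╶─┤ ╶─┘ └─┐ │
│· ·│· ·│· · · ·│·│
│ ┌─┴─┐ ├───┬─┬─┘ │
│·│· ·│·│   │·│· ·│
│ ╵ ╷ ╵ └───┤ │ ╷ │
│· ·│· · · ·│·│·│·│
│ ┌─┼─────┐ ╵ │ └─┤
│·│·│· · ·│· ·│· ·│
│ ╵ │ ┌─╴ └───┴─┐ │
│· ·│·│· · · · ·│·│
├─┐ │ └─┬─────┐ ╵ │
│·│·│· ·│· · ·│· ·│
│ ╵ └─┐ ╵ ┌───┴─╴ │
│· · ·│· ·│· · · ·│
└─────┴───┴───────┘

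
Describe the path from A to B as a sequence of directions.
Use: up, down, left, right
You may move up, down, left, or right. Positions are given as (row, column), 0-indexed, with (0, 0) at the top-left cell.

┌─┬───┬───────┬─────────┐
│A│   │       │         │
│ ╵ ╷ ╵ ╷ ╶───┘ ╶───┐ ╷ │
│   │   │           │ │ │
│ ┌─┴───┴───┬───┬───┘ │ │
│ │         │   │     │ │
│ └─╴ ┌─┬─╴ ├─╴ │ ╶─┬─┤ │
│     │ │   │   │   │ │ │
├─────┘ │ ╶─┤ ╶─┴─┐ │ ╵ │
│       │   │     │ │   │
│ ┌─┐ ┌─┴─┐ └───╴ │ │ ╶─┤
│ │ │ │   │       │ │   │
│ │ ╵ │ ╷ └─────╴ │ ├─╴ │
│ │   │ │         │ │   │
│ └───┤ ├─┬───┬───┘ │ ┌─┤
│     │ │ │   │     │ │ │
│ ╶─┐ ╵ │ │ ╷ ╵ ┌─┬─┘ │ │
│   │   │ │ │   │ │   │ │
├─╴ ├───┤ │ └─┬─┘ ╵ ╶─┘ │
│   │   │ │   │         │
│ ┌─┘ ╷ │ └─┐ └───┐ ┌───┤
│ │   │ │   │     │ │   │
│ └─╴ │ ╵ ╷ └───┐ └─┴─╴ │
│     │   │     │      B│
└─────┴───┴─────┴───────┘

Finding the path and converting it to directions:
Path through cells: (0,0) → (1,0) → (1,1) → (0,1) → (0,2) → (1,2) → (1,3) → (0,3) → (0,4) → (1,4) → (1,5) → (1,6) → (1,7) → (0,7) → (0,8) → (0,9) → (0,10) → (1,10) → (2,10) → (2,9) → (2,8) → (3,8) → (3,9) → (4,9) → (5,9) → (6,9) → (7,9) → (7,8) → (7,7) → (8,7) → (8,6) → (7,6) → (7,5) → (8,5) → (9,5) → (9,6) → (10,6) → (10,7) → (10,8) → (11,8) → (11,9) → (11,10) → (11,11)
Directions: down, right, up, right, down, right, up, right, down, right, right, right, up, right, right, right, down, down, left, left, down, right, down, down, down, down, left, left, down, left, up, left, down, down, right, down, right, right, down, right, right, right

Solution:

┌─┬───┬───────┬─────────┐
│A│↱ ↓│↱ ↓    │↱ → → ↓  │
│ ╵ ╷ ╵ ╷ ╶───┘ ╶───┐ ╷ │
│↳ ↑│↳ ↑│↳ → → ↑    │↓│ │
│ ┌─┴───┴───┬───┬───┘ │ │
│ │         │   │↓ ← ↲│ │
│ └─╴ ┌─┬─╴ ├─╴ │ ╶─┬─┤ │
│     │ │   │   │↳ ↓│ │ │
├─────┘ │ ╶─┤ ╶─┴─┐ │ ╵ │
│       │   │     │↓│   │
│ ┌─┐ ┌─┴─┐ └───╴ │ │ ╶─┤
│ │ │ │   │       │↓│   │
│ │ ╵ │ ╷ └─────╴ │ ├─╴ │
│ │   │ │         │↓│   │
│ └───┤ ├─┬───┬───┘ │ ┌─┤
│     │ │ │↓ ↰│↓ ← ↲│ │ │
│ ╶─┐ ╵ │ │ ╷ ╵ ┌─┬─┘ │ │
│   │   │ │↓│↑ ↲│ │   │ │
├─╴ ├───┤ │ └─┬─┘ ╵ ╶─┘ │
│   │   │ │↳ ↓│         │
│ ┌─┘ ╷ │ └─┐ └───┐ ┌───┤
│ │   │ │   │↳ → ↓│ │   │
│ └─╴ │ ╵ ╷ └───┐ └─┴─╴ │
│     │   │     │↳ → → B│
└─────┴───┴─────┴───────┘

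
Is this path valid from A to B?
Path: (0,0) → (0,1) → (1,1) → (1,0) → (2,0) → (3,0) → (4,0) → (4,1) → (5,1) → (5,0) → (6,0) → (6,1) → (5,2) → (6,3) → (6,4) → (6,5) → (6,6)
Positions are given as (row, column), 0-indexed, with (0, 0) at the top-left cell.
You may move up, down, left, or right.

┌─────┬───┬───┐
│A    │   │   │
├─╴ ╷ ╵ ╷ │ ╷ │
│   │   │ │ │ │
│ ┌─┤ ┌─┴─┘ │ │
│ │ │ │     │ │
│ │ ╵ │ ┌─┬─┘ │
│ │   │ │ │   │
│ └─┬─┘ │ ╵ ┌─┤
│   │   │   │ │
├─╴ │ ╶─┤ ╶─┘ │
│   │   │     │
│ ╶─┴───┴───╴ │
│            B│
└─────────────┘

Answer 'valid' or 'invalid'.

Checking path validity:
Result: Invalid move at step 12: cannot move from (6, 1) to (5, 2).

invalid

Correct solution:

┌─────┬───┬───┐
│A ↓  │   │   │
├─╴ ╷ ╵ ╷ │ ╷ │
│↓ ↲│   │ │ │ │
│ ┌─┤ ┌─┴─┘ │ │
│↓│ │ │     │ │
│ │ ╵ │ ┌─┬─┘ │
│↓│   │ │ │   │
│ └─┬─┘ │ ╵ ┌─┤
│↳ ↓│   │   │ │
├─╴ │ ╶─┤ ╶─┘ │
│↓ ↲│   │     │
│ ╶─┴───┴───╴ │
│↳ → → → → → B│
└─────────────┘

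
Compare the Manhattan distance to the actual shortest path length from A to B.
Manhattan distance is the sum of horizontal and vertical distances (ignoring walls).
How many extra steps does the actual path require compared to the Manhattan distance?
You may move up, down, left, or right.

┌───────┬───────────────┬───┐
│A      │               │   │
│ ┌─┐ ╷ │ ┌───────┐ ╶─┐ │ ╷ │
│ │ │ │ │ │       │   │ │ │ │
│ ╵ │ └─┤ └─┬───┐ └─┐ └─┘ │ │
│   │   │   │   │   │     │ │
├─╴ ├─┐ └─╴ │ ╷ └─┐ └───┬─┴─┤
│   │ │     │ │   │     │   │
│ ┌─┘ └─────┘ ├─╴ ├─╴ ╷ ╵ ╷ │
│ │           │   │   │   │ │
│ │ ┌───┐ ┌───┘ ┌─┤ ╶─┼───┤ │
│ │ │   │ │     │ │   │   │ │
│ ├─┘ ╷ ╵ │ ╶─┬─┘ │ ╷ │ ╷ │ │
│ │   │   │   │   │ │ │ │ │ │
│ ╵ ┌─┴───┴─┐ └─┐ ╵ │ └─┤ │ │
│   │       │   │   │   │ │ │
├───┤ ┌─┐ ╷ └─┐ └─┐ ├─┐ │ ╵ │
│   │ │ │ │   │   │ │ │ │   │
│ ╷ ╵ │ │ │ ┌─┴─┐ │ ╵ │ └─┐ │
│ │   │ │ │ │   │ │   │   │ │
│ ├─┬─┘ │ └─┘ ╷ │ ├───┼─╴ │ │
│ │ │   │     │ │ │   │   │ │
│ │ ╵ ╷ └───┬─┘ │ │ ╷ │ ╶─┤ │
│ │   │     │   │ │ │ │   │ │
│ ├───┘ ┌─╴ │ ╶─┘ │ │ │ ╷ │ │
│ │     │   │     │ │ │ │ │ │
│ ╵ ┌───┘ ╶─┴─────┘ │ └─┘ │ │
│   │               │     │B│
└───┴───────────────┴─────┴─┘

Manhattan distance: |13 - 0| + |13 - 0| = 26
Actual path length: 120
Extra steps: 120 - 26 = 94

Solution:

┌───────┬───────────────┬───┐
│A      │               │   │
│ ┌─┐ ╷ │ ┌───────┐ ╶─┐ │ ╷ │
│↓│ │ │ │ │       │   │ │ │ │
│ ╵ │ └─┤ └─┬───┐ └─┐ └─┘ │ │
│↳ ↓│   │   │↱ ↓│   │     │ │
├─╴ ├─┐ └─╴ │ ╷ └─┐ └───┬─┴─┤
│↓ ↲│ │     │↑│↳ ↓│  ↱ ↓│↱ ↓│
│ ┌─┘ └─────┘ ├─╴ ├─╴ ╷ ╵ ╷ │
│↓│      ↱ → ↑│↓ ↲│↱ ↑│↳ ↑│↓│
│ │ ┌───┐ ┌───┘ ┌─┤ ╶─┼───┤ │
│↓│ │↱ ↓│↑│↓ ← ↲│ │↑ ↰│   │↓│
│ ├─┘ ╷ ╵ │ ╶─┬─┘ │ ╷ │ ╷ │ │
│↓│↱ ↑│↳ ↑│↳ ↓│   │ │↑│ │ │↓│
│ ╵ ┌─┴───┴─┐ └─┐ ╵ │ └─┤ │ │
│↳ ↑│↓ ← ↰  │↳ ↓│   │↑ ↰│ │↓│
├───┤ ┌─┐ ╷ └─┐ └─┐ ├─┐ │ ╵ │
│↓ ↰│↓│ │↑│   │↳ ↓│ │ │↑│  ↓│
│ ╷ ╵ │ │ │ ┌─┴─┐ │ ╵ │ └─┐ │
│↓│↑ ↲│ │↑│ │↓ ↰│↓│   │↑ ↰│↓│
│ ├─┬─┘ │ └─┘ ╷ │ ├───┼─╴ │ │
│↓│ │   │↑ ← ↲│↑│↓│↱ ↓│↱ ↑│↓│
│ │ ╵ ╷ └───┬─┘ │ │ ╷ │ ╶─┤ │
│↓│   │↱ → ↓│↱ ↑│↓│↑│↓│↑ ↰│↓│
│ ├───┘ ┌─╴ │ ╶─┘ │ │ │ ╷ │ │
│↓│↱ → ↑│↓ ↲│↑ ← ↲│↑│↓│ │↑│↓│
│ ╵ ┌───┘ ╶─┴─────┘ │ └─┘ │ │
│↳ ↑│    ↳ → → → → ↑│↳ → ↑│B│
└───┴───────────────┴─────┴─┘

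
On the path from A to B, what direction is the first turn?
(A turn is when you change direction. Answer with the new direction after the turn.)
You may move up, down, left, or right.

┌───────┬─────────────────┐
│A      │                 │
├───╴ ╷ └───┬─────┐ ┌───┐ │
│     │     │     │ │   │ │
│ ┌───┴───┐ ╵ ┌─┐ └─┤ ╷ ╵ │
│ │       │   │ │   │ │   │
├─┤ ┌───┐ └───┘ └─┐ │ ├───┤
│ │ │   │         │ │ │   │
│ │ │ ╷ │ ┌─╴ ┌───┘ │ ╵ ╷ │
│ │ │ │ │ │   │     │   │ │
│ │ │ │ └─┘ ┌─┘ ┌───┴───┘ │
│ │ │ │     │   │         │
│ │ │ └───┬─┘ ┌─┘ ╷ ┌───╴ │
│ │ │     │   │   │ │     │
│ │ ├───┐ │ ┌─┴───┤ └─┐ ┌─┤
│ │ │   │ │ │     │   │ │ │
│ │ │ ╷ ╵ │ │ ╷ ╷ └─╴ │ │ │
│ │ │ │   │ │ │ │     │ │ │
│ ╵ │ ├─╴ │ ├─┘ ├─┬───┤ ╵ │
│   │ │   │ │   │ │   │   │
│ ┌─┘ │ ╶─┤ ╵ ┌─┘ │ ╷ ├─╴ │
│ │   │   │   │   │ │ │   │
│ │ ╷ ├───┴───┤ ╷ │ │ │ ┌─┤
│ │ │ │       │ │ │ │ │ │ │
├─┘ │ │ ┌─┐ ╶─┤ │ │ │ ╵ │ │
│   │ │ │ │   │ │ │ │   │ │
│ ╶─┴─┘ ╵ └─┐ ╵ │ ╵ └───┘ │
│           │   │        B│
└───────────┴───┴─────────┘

Directions: right, right, right, down, right, right, down, right, up, right, right, down, right, down, down, left, left, down, left, down, left, down, down, down, down, right, up, right, up, up, right, down, right, right, up, left, up, up, right, right, right, down, left, down, down, down, right, down, left, down, down, left, up, up, up, left, down, down, down, down, right, right, right
First turn direction: down

Solution:

┌───────┬─────────────────┐
│A → → ↓│                 │
├───╴ ╷ └───┬─────┐ ┌───┐ │
│     │↳ → ↓│↱ → ↓│ │   │ │
│ ┌───┴───┐ ╵ ┌─┐ └─┤ ╷ ╵ │
│ │       │↳ ↑│ │↳ ↓│ │   │
├─┤ ┌───┐ └───┘ └─┐ │ ├───┤
│ │ │   │         │↓│ │   │
│ │ │ ╷ │ ┌─╴ ┌───┘ │ ╵ ╷ │
│ │ │ │ │ │   │↓ ← ↲│   │ │
│ │ │ │ └─┘ ┌─┘ ┌───┴───┘ │
│ │ │ │     │↓ ↲│  ↱ → → ↓│
│ │ │ └───┬─┘ ┌─┘ ╷ ┌───╴ │
│ │ │     │↓ ↲│   │↑│  ↓ ↲│
│ │ ├───┐ │ ┌─┴───┤ └─┐ ┌─┤
│ │ │   │ │↓│  ↱ ↓│↑ ↰│↓│ │
│ │ │ ╷ ╵ │ │ ╷ ╷ └─╴ │ │ │
│ │ │ │   │↓│ │↑│↳ → ↑│↓│ │
│ ╵ │ ├─╴ │ ├─┘ ├─┬───┤ ╵ │
│   │ │   │↓│↱ ↑│ │↓ ↰│↳ ↓│
│ ┌─┘ │ ╶─┤ ╵ ┌─┘ │ ╷ ├─╴ │
│ │   │   │↳ ↑│   │↓│↑│↓ ↲│
│ │ ╷ ├───┴───┤ ╷ │ │ │ ┌─┤
│ │ │ │       │ │ │↓│↑│↓│ │
├─┘ │ │ ┌─┐ ╶─┤ │ │ │ ╵ │ │
│   │ │ │ │   │ │ │↓│↑ ↲│ │
│ ╶─┴─┘ ╵ └─┐ ╵ │ ╵ └───┘ │
│           │   │  ↳ → → B│
└───────────┴───┴─────────┘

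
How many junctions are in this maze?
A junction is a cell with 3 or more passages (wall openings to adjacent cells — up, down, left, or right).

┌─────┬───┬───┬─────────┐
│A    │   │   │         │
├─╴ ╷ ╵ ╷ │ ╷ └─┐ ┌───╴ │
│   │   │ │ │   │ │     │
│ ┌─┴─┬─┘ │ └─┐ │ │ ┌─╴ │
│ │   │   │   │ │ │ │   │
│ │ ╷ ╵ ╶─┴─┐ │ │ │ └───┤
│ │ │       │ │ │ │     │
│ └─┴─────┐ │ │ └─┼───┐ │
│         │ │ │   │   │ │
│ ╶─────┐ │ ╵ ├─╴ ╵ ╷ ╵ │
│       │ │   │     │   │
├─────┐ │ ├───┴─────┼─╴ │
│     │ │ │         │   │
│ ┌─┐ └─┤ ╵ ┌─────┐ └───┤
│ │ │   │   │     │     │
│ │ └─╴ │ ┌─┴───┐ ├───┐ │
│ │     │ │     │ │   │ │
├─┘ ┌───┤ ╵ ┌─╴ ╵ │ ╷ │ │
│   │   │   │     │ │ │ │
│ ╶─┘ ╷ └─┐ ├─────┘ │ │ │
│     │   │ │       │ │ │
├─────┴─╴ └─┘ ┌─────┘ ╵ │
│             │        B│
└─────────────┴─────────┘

Checking each cell for number of passages:

Junctions found (3+ passages):
  (0, 1): 3 passages
  (0, 8): 3 passages
  (1, 11): 3 passages
  (3, 3): 3 passages
  (4, 0): 3 passages
  (5, 8): 3 passages
  (5, 11): 3 passages
  (7, 4): 3 passages
  (8, 1): 3 passages
  (9, 5): 3 passages
  (9, 7): 3 passages
  (11, 4): 3 passages
  (11, 10): 3 passages
Total junctions: 13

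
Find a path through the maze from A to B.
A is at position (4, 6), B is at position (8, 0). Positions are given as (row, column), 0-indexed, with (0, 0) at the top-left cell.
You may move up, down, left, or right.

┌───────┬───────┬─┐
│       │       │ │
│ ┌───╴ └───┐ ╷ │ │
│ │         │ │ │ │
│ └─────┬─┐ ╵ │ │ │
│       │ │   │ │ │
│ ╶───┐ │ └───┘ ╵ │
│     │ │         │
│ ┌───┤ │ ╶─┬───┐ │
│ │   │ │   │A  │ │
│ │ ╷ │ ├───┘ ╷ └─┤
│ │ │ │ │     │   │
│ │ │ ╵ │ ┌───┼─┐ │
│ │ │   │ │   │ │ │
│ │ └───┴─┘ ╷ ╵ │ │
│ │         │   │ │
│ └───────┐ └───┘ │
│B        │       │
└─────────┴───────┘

Finding the shortest path from (4, 6) to (8, 0):
Path length: 34 steps
Directions: right → down → right → down → down → down → left → left → left → up → left → left → left → left → up → up → up → right → down → down → right → up → up → up → up → left → left → left → down → down → down → down → down → down

Solution:

┌───────┬───────┬─┐
│       │       │ │
│ ┌───╴ └───┐ ╷ │ │
│ │         │ │ │ │
│ └─────┬─┐ ╵ │ │ │
│↓ ← ← ↰│ │   │ │ │
│ ╶───┐ │ └───┘ ╵ │
│↓    │↑│         │
│ ┌───┤ │ ╶─┬───┐ │
│↓│↱ ↓│↑│   │A ↓│ │
│ │ ╷ │ ├───┘ ╷ └─┤
│↓│↑│↓│↑│     │↳ ↓│
│ │ │ ╵ │ ┌───┼─┐ │
│↓│↑│↳ ↑│ │   │ │↓│
│ │ └───┴─┘ ╷ ╵ │ │
│↓│↑ ← ← ← ↰│   │↓│
│ └───────┐ └───┘ │
│B        │↑ ← ← ↲│
└─────────┴───────┘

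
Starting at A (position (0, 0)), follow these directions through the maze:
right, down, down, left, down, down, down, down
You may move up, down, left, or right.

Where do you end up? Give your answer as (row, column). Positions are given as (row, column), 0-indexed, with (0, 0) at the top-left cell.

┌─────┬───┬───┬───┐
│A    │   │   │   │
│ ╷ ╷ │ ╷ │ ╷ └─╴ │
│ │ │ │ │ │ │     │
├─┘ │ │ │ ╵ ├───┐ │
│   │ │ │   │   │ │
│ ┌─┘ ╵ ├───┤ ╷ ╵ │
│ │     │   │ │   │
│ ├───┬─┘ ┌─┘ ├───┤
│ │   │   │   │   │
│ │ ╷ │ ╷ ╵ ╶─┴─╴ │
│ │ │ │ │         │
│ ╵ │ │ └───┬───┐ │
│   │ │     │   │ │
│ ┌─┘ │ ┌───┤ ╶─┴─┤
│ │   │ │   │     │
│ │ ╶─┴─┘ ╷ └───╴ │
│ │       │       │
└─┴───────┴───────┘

Following directions step by step:
Start: (0, 0)
  right: (0, 0) → (0, 1)
  down: (0, 1) → (1, 1)
  down: (1, 1) → (2, 1)
  left: (2, 1) → (2, 0)
  down: (2, 0) → (3, 0)
  down: (3, 0) → (4, 0)
  down: (4, 0) → (5, 0)
  down: (5, 0) → (6, 0)
Final position: (6, 0)

Path taken:

┌─────┬───┬───┬───┐
│A ↓  │   │   │   │
│ ╷ ╷ │ ╷ │ ╷ └─╴ │
│ │↓│ │ │ │ │     │
├─┘ │ │ │ ╵ ├───┐ │
│↓ ↲│ │ │   │   │ │
│ ┌─┘ ╵ ├───┤ ╷ ╵ │
│↓│     │   │ │   │
│ ├───┬─┘ ┌─┘ ├───┤
│↓│   │   │   │   │
│ │ ╷ │ ╷ ╵ ╶─┴─╴ │
│↓│ │ │ │         │
│ ╵ │ │ └───┬───┐ │
│B  │ │     │   │ │
│ ┌─┘ │ ┌───┤ ╶─┴─┤
│ │   │ │   │     │
│ │ ╶─┴─┘ ╷ └───╴ │
│ │       │       │
└─┴───────┴───────┘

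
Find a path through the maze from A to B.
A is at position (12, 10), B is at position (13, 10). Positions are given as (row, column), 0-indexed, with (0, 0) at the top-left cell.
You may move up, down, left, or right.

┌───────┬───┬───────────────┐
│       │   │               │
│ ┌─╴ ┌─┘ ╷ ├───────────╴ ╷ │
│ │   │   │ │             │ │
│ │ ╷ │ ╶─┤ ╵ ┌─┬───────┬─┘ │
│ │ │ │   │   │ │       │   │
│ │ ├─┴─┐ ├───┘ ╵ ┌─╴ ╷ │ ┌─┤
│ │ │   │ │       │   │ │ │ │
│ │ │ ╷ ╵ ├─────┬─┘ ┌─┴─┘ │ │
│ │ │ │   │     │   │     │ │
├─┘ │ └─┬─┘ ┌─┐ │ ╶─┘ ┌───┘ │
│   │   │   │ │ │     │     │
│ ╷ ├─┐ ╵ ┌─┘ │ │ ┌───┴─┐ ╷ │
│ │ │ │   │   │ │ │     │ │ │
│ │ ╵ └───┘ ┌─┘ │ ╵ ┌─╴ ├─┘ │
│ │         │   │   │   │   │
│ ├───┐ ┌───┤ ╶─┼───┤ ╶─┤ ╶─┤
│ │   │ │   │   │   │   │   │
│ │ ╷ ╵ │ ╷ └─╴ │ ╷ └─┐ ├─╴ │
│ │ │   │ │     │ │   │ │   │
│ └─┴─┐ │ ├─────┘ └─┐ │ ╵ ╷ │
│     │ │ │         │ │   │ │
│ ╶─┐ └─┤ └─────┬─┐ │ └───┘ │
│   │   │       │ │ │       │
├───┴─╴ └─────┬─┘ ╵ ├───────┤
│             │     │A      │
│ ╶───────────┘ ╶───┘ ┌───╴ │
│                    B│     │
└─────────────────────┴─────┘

Finding the shortest path from (12, 10) to (13, 10):
Path length: 1 steps
Directions: down

Solution:

┌───────┬───┬───────────────┐
│       │   │               │
│ ┌─╴ ┌─┘ ╷ ├───────────╴ ╷ │
│ │   │   │ │             │ │
│ │ ╷ │ ╶─┤ ╵ ┌─┬───────┬─┘ │
│ │ │ │   │   │ │       │   │
│ │ ├─┴─┐ ├───┘ ╵ ┌─╴ ╷ │ ┌─┤
│ │ │   │ │       │   │ │ │ │
│ │ │ ╷ ╵ ├─────┬─┘ ┌─┴─┘ │ │
│ │ │ │   │     │   │     │ │
├─┘ │ └─┬─┘ ┌─┐ │ ╶─┘ ┌───┘ │
│   │   │   │ │ │     │     │
│ ╷ ├─┐ ╵ ┌─┘ │ │ ┌───┴─┐ ╷ │
│ │ │ │   │   │ │ │     │ │ │
│ │ ╵ └───┘ ┌─┘ │ ╵ ┌─╴ ├─┘ │
│ │         │   │   │   │   │
│ ├───┐ ┌───┤ ╶─┼───┤ ╶─┤ ╶─┤
│ │   │ │   │   │   │   │   │
│ │ ╷ ╵ │ ╷ └─╴ │ ╷ └─┐ ├─╴ │
│ │ │   │ │     │ │   │ │   │
│ └─┴─┐ │ ├─────┘ └─┐ │ ╵ ╷ │
│     │ │ │         │ │   │ │
│ ╶─┐ └─┤ └─────┬─┐ │ └───┘ │
│   │   │       │ │ │       │
├───┴─╴ └─────┬─┘ ╵ ├───────┤
│             │     │A      │
│ ╶───────────┘ ╶───┘ ┌───╴ │
│                    B│     │
└─────────────────────┴─────┘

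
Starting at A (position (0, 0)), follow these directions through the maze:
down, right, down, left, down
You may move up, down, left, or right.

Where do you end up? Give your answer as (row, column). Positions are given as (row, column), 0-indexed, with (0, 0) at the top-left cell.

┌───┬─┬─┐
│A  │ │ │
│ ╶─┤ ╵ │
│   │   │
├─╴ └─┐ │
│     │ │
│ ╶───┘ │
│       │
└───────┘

Following directions step by step:
Start: (0, 0)
  down: (0, 0) → (1, 0)
  right: (1, 0) → (1, 1)
  down: (1, 1) → (2, 1)
  left: (2, 1) → (2, 0)
  down: (2, 0) → (3, 0)
Final position: (3, 0)

Path taken:

┌───┬─┬─┐
│A  │ │ │
│ ╶─┤ ╵ │
│↳ ↓│   │
├─╴ └─┐ │
│↓ ↲  │ │
│ ╶───┘ │
│B      │
└───────┘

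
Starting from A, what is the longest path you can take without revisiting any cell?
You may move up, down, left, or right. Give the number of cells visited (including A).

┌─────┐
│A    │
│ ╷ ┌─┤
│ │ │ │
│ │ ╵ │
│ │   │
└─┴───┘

Finding longest simple path using DFS:
Start: (0, 0)
Longest path visits 6 cells
Path: A → right → down → down → right → up

Solution:

┌─────┐
│A ↓  │
│ ╷ ┌─┤
│ │↓│B│
│ │ ╵ │
│ │↳ ↑│
└─┴───┘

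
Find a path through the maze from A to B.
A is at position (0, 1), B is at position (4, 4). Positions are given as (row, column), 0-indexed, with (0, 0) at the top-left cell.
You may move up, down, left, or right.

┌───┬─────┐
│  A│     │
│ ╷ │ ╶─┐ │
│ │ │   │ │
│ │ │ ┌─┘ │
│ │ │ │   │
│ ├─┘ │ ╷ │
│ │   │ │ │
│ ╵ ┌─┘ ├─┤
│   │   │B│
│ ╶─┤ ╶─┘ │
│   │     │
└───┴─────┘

Finding the shortest path from (0, 1) to (4, 4):
Path length: 23 steps
Directions: left → down → down → down → down → right → up → right → up → up → up → right → right → down → down → left → down → down → left → down → right → right → up

Solution:

┌───┬─────┐
│↓ A│↱ → ↓│
│ ╷ │ ╶─┐ │
│↓│ │↑  │↓│
│ │ │ ┌─┘ │
│↓│ │↑│↓ ↲│
│ ├─┘ │ ╷ │
│↓│↱ ↑│↓│ │
│ ╵ ┌─┘ ├─┤
│↳ ↑│↓ ↲│B│
│ ╶─┤ ╶─┘ │
│   │↳ → ↑│
└───┴─────┘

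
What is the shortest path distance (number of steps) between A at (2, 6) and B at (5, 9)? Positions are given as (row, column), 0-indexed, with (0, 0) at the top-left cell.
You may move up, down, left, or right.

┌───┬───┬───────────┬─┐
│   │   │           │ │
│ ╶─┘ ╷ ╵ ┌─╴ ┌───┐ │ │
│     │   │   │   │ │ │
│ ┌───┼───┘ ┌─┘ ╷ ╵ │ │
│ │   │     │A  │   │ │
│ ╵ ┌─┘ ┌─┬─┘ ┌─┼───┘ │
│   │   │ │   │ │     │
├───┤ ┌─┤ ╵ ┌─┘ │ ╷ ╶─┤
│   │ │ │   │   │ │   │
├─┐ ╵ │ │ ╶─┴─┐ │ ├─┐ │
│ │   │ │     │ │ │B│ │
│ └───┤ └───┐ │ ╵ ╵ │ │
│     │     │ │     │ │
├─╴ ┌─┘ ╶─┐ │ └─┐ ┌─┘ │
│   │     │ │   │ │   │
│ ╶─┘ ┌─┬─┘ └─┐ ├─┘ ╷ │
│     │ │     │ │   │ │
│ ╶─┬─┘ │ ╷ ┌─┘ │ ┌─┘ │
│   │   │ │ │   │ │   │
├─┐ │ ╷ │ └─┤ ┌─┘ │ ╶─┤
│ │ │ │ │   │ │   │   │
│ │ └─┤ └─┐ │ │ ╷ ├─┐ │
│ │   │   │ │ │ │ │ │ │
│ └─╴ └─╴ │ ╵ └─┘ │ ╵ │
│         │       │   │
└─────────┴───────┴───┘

Finding path from (2, 6) to (5, 9):
Path: (2,6) → (3,6) → (3,5) → (4,5) → (4,4) → (5,4) → (5,5) → (5,6) → (6,6) → (7,6) → (7,7) → (8,7) → (9,7) → (9,6) → (10,6) → (11,6) → (12,6) → (12,7) → (12,8) → (11,8) → (10,8) → (9,8) → (8,8) → (8,9) → (7,9) → (7,10) → (6,10) → (5,10) → (4,10) → (4,9) → (3,9) → (3,8) → (4,8) → (5,8) → (6,8) → (6,9) → (5,9)
Distance: 36 steps

Solution:

┌───┬───┬───────────┬─┐
│   │   │           │ │
│ ╶─┘ ╷ ╵ ┌─╴ ┌───┐ │ │
│     │   │   │   │ │ │
│ ┌───┼───┘ ┌─┘ ╷ ╵ │ │
│ │   │     │A  │   │ │
│ ╵ ┌─┘ ┌─┬─┘ ┌─┼───┘ │
│   │   │ │↓ ↲│ │↓ ↰  │
├───┤ ┌─┤ ╵ ┌─┘ │ ╷ ╶─┤
│   │ │ │↓ ↲│   │↓│↑ ↰│
├─┐ ╵ │ │ ╶─┴─┐ │ ├─┐ │
│ │   │ │↳ → ↓│ │↓│B│↑│
│ └───┤ └───┐ │ ╵ ╵ │ │
│     │     │↓│  ↳ ↑│↑│
├─╴ ┌─┘ ╶─┐ │ └─┐ ┌─┘ │
│   │     │ │↳ ↓│ │↱ ↑│
│ ╶─┘ ┌─┬─┘ └─┐ ├─┘ ╷ │
│     │ │     │↓│↱ ↑│ │
│ ╶─┬─┘ │ ╷ ┌─┘ │ ┌─┘ │
│   │   │ │ │↓ ↲│↑│   │
├─┐ │ ╷ │ └─┤ ┌─┘ │ ╶─┤
│ │ │ │ │   │↓│  ↑│   │
│ │ └─┤ └─┐ │ │ ╷ ├─┐ │
│ │   │   │ │↓│ │↑│ │ │
│ └─╴ └─╴ │ ╵ └─┘ │ ╵ │
│         │  ↳ → ↑│   │
└─────────┴───────┴───┘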